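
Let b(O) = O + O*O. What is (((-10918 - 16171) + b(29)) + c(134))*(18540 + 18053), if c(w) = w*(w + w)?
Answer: 354695949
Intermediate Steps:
b(O) = O + O²
c(w) = 2*w² (c(w) = w*(2*w) = 2*w²)
(((-10918 - 16171) + b(29)) + c(134))*(18540 + 18053) = (((-10918 - 16171) + 29*(1 + 29)) + 2*134²)*(18540 + 18053) = ((-27089 + 29*30) + 2*17956)*36593 = ((-27089 + 870) + 35912)*36593 = (-26219 + 35912)*36593 = 9693*36593 = 354695949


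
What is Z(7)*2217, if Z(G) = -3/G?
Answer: -6651/7 ≈ -950.14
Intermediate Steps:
Z(7)*2217 = -3/7*2217 = -6651/7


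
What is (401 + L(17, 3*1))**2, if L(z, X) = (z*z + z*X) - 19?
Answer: 521284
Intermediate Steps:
L(z, X) = -19 + z**2 + X*z (L(z, X) = (z**2 + X*z) - 19 = -19 + z**2 + X*z)
(401 + L(17, 3*1))**2 = (401 + (-19 + 17**2 + (3*1)*17))**2 = (401 + (-19 + 289 + 3*17))**2 = (401 + (-19 + 289 + 51))**2 = (401 + 321)**2 = 722**2 = 521284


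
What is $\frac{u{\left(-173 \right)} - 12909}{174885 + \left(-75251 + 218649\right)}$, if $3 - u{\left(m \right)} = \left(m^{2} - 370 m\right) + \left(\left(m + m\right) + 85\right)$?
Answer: $- \frac{106584}{318283} \approx -0.33487$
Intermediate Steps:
$u{\left(m \right)} = -82 - m^{2} + 368 m$ ($u{\left(m \right)} = 3 - \left(\left(m^{2} - 370 m\right) + \left(\left(m + m\right) + 85\right)\right) = 3 - \left(\left(m^{2} - 370 m\right) + \left(2 m + 85\right)\right) = 3 - \left(\left(m^{2} - 370 m\right) + \left(85 + 2 m\right)\right) = 3 - \left(85 + m^{2} - 368 m\right) = -82 - m^{2} + 368 m$)
$\frac{u{\left(-173 \right)} - 12909}{174885 + \left(-75251 + 218649\right)} = \frac{\left(-82 - \left(-173\right)^{2} + 368 \left(-173\right)\right) - 12909}{174885 + \left(-75251 + 218649\right)} = \frac{\left(-82 - 29929 - 63664\right) - 12909}{174885 + 143398} = \frac{\left(-82 - 29929 - 63664\right) - 12909}{318283} = \left(-93675 - 12909\right) \frac{1}{318283} = \left(-106584\right) \frac{1}{318283} = - \frac{106584}{318283}$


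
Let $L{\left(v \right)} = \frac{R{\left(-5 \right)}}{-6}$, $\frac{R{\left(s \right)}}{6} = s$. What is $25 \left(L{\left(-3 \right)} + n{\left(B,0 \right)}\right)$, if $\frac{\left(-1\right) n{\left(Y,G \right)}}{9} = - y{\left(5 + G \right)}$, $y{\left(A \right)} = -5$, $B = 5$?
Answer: $-1000$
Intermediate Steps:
$R{\left(s \right)} = 6 s$
$L{\left(v \right)} = 5$ ($L{\left(v \right)} = \frac{6 \left(-5\right)}{-6} = \left(-30\right) \left(- \frac{1}{6}\right) = 5$)
$n{\left(Y,G \right)} = -45$ ($n{\left(Y,G \right)} = - 9 \left(\left(-1\right) \left(-5\right)\right) = \left(-9\right) 5 = -45$)
$25 \left(L{\left(-3 \right)} + n{\left(B,0 \right)}\right) = 25 \left(5 - 45\right) = 25 \left(-40\right) = -1000$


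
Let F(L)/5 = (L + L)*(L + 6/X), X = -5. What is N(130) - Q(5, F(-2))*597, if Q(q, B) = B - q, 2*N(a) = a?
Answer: -35158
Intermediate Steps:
N(a) = a/2
F(L) = 10*L*(-6/5 + L) (F(L) = 5*((L + L)*(L + 6/(-5))) = 5*((2*L)*(L + 6*(-⅕))) = 5*((2*L)*(L - 6/5)) = 5*((2*L)*(-6/5 + L)) = 5*(2*L*(-6/5 + L)) = 10*L*(-6/5 + L))
N(130) - Q(5, F(-2))*597 = (½)*130 - (2*(-2)*(-6 + 5*(-2)) - 1*5)*597 = 65 - (2*(-2)*(-6 - 10) - 5)*597 = 65 - (2*(-2)*(-16) - 5)*597 = 65 - (64 - 5)*597 = 65 - 59*597 = 65 - 1*35223 = 65 - 35223 = -35158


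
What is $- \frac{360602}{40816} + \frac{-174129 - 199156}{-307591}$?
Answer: $- \frac{47840964611}{6277317128} \approx -7.6212$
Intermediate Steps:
$- \frac{360602}{40816} + \frac{-174129 - 199156}{-307591} = \left(-360602\right) \frac{1}{40816} + \left(-174129 - 199156\right) \left(- \frac{1}{307591}\right) = - \frac{180301}{20408} - - \frac{373285}{307591} = - \frac{180301}{20408} + \frac{373285}{307591} = - \frac{47840964611}{6277317128}$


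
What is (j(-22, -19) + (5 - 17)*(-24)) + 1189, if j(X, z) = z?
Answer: 1458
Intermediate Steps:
(j(-22, -19) + (5 - 17)*(-24)) + 1189 = (-19 + (5 - 17)*(-24)) + 1189 = (-19 - 12*(-24)) + 1189 = (-19 + 288) + 1189 = 269 + 1189 = 1458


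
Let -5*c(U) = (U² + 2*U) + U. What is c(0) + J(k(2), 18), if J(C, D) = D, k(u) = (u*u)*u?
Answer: 18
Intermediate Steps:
k(u) = u³ (k(u) = u²*u = u³)
c(U) = -3*U/5 - U²/5 (c(U) = -((U² + 2*U) + U)/5 = -(U² + 3*U)/5 = -3*U/5 - U²/5)
c(0) + J(k(2), 18) = -⅕*0*(3 + 0) + 18 = -⅕*0*3 + 18 = 0 + 18 = 18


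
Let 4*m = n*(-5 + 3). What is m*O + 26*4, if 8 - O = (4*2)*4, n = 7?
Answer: 188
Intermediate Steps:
O = -24 (O = 8 - 4*2*4 = 8 - 8*4 = 8 - 1*32 = 8 - 32 = -24)
m = -7/2 (m = (7*(-5 + 3))/4 = (7*(-2))/4 = (¼)*(-14) = -7/2 ≈ -3.5000)
m*O + 26*4 = -7/2*(-24) + 26*4 = 84 + 104 = 188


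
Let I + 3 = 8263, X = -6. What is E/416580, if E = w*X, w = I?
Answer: -826/6943 ≈ -0.11897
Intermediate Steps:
I = 8260 (I = -3 + 8263 = 8260)
w = 8260
E = -49560 (E = 8260*(-6) = -49560)
E/416580 = -49560/416580 = -49560*1/416580 = -826/6943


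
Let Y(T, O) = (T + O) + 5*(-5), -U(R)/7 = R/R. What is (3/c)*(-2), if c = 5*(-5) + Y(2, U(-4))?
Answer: 6/55 ≈ 0.10909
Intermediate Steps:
U(R) = -7 (U(R) = -7*R/R = -7*1 = -7)
Y(T, O) = -25 + O + T (Y(T, O) = (O + T) - 25 = -25 + O + T)
c = -55 (c = 5*(-5) + (-25 - 7 + 2) = -25 - 30 = -55)
(3/c)*(-2) = (3/(-55))*(-2) = (3*(-1/55))*(-2) = -3/55*(-2) = 6/55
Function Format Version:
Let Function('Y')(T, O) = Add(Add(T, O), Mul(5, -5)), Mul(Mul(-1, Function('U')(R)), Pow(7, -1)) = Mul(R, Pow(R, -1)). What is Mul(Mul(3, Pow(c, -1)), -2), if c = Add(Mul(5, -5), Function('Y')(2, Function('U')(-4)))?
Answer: Rational(6, 55) ≈ 0.10909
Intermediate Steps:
Function('U')(R) = -7 (Function('U')(R) = Mul(-7, Mul(R, Pow(R, -1))) = Mul(-7, 1) = -7)
Function('Y')(T, O) = Add(-25, O, T) (Function('Y')(T, O) = Add(Add(O, T), -25) = Add(-25, O, T))
c = -55 (c = Add(Mul(5, -5), Add(-25, -7, 2)) = Add(-25, -30) = -55)
Mul(Mul(3, Pow(c, -1)), -2) = Mul(Mul(3, Pow(-55, -1)), -2) = Mul(Mul(3, Rational(-1, 55)), -2) = Mul(Rational(-3, 55), -2) = Rational(6, 55)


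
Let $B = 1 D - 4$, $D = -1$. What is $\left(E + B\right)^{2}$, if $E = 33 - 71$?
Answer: $1849$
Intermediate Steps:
$B = -5$ ($B = 1 \left(-1\right) - 4 = -1 - 4 = -5$)
$E = -38$ ($E = 33 - 71 = -38$)
$\left(E + B\right)^{2} = \left(-38 - 5\right)^{2} = \left(-43\right)^{2} = 1849$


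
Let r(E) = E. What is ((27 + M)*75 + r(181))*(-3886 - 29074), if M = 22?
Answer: -127093760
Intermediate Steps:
((27 + M)*75 + r(181))*(-3886 - 29074) = ((27 + 22)*75 + 181)*(-3886 - 29074) = (49*75 + 181)*(-32960) = (3675 + 181)*(-32960) = 3856*(-32960) = -127093760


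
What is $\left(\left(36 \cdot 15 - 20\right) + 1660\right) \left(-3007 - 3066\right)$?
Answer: $-13239140$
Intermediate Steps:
$\left(\left(36 \cdot 15 - 20\right) + 1660\right) \left(-3007 - 3066\right) = \left(\left(540 - 20\right) + 1660\right) \left(-6073\right) = \left(520 + 1660\right) \left(-6073\right) = 2180 \left(-6073\right) = -13239140$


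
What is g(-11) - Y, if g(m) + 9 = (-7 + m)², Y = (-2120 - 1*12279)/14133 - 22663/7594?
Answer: 4891047545/15332286 ≈ 319.00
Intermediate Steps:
Y = -61377455/15332286 (Y = (-2120 - 12279)*(1/14133) - 22663*1/7594 = -14399*1/14133 - 22663/7594 = -2057/2019 - 22663/7594 = -61377455/15332286 ≈ -4.0032)
g(m) = -9 + (-7 + m)²
g(-11) - Y = (-9 + (-7 - 11)²) - 1*(-61377455/15332286) = (-9 + (-18)²) + 61377455/15332286 = (-9 + 324) + 61377455/15332286 = 315 + 61377455/15332286 = 4891047545/15332286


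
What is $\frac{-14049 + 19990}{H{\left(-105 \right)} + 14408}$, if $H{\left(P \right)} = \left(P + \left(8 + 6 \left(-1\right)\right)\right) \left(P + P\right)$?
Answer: $\frac{5941}{36038} \approx 0.16485$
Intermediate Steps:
$H{\left(P \right)} = 2 P \left(2 + P\right)$ ($H{\left(P \right)} = \left(P + \left(8 - 6\right)\right) 2 P = \left(P + 2\right) 2 P = \left(2 + P\right) 2 P = 2 P \left(2 + P\right)$)
$\frac{-14049 + 19990}{H{\left(-105 \right)} + 14408} = \frac{-14049 + 19990}{2 \left(-105\right) \left(2 - 105\right) + 14408} = \frac{5941}{2 \left(-105\right) \left(-103\right) + 14408} = \frac{5941}{21630 + 14408} = \frac{5941}{36038}$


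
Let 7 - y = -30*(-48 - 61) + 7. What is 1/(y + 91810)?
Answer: 1/88540 ≈ 1.1294e-5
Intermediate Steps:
y = -3270 (y = 7 - (-30*(-48 - 61) + 7) = 7 - (-30*(-109) + 7) = 7 - (3270 + 7) = 7 - 1*3277 = 7 - 3277 = -3270)
1/(y + 91810) = 1/(-3270 + 91810) = 1/88540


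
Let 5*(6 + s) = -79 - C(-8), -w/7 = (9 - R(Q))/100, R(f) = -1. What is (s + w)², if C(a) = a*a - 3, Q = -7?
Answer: 120409/100 ≈ 1204.1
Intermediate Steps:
C(a) = -3 + a² (C(a) = a² - 3 = -3 + a²)
w = -7/10 (w = -7*(9 - 1*(-1))/100 = -7*(9 + 1)/100 = -70/100 = -7*⅒ = -7/10 ≈ -0.70000)
s = -34 (s = -6 + (-79 - (-3 + (-8)²))/5 = -6 + (-79 - (-3 + 64))/5 = -6 + (-79 - 1*61)/5 = -6 + (-79 - 61)/5 = -6 + (⅕)*(-140) = -6 - 28 = -34)
(s + w)² = (-34 - 7/10)² = (-347/10)² = 120409/100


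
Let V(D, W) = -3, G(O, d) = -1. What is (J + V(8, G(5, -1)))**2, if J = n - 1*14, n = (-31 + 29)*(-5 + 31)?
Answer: 4761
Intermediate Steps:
n = -52 (n = -2*26 = -52)
J = -66 (J = -52 - 1*14 = -52 - 14 = -66)
(J + V(8, G(5, -1)))**2 = (-66 - 3)**2 = (-69)**2 = 4761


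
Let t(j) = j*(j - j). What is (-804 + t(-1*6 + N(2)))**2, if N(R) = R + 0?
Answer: 646416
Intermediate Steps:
N(R) = R
t(j) = 0 (t(j) = j*0 = 0)
(-804 + t(-1*6 + N(2)))**2 = (-804 + 0)**2 = (-804)**2 = 646416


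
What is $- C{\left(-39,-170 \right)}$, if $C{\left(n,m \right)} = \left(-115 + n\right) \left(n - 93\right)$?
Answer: $-20328$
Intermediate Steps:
$C{\left(n,m \right)} = \left(-115 + n\right) \left(-93 + n\right)$
$- C{\left(-39,-170 \right)} = - (10695 + \left(-39\right)^{2} - -8112) = - (10695 + 1521 + 8112) = \left(-1\right) 20328 = -20328$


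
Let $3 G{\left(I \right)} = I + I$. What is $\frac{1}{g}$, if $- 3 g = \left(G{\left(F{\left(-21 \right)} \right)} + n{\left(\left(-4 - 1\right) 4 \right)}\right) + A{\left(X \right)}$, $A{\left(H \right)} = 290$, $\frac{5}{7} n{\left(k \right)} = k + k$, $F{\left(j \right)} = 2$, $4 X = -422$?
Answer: $- \frac{9}{706} \approx -0.012748$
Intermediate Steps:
$X = - \frac{211}{2}$ ($X = \frac{1}{4} \left(-422\right) = - \frac{211}{2} \approx -105.5$)
$n{\left(k \right)} = \frac{14 k}{5}$ ($n{\left(k \right)} = \frac{7 \left(k + k\right)}{5} = \frac{7 \cdot 2 k}{5} = \frac{14 k}{5}$)
$G{\left(I \right)} = \frac{2 I}{3}$ ($G{\left(I \right)} = \frac{I + I}{3} = \frac{2 I}{3}$)
$g = - \frac{706}{9}$ ($g = - \frac{\left(\frac{2}{3} \cdot 2 + \frac{14 \left(-4 - 1\right) 4}{5}\right) + 290}{3} = - \frac{\left(\frac{4}{3} + \frac{14 \left(\left(-5\right) 4\right)}{5}\right) + 290}{3} = - \frac{\left(\frac{4}{3} + \frac{14}{5} \left(-20\right)\right) + 290}{3} = - \frac{\left(\frac{4}{3} - 56\right) + 290}{3} = - \frac{- \frac{164}{3} + 290}{3} = \left(- \frac{1}{3}\right) \frac{706}{3} = - \frac{706}{9} \approx -78.444$)
$\frac{1}{g} = \frac{1}{- \frac{706}{9}} = - \frac{9}{706}$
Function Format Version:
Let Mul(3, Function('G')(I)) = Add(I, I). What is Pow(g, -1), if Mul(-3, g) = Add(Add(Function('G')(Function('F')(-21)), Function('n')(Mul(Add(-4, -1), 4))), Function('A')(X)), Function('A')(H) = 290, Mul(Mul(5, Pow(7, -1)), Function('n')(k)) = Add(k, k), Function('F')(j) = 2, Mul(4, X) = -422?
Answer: Rational(-9, 706) ≈ -0.012748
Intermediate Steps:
X = Rational(-211, 2) (X = Mul(Rational(1, 4), -422) = Rational(-211, 2) ≈ -105.50)
Function('n')(k) = Mul(Rational(14, 5), k) (Function('n')(k) = Mul(Rational(7, 5), Add(k, k)) = Mul(Rational(7, 5), Mul(2, k)) = Mul(Rational(14, 5), k))
Function('G')(I) = Mul(Rational(2, 3), I) (Function('G')(I) = Mul(Rational(1, 3), Add(I, I)) = Mul(Rational(1, 3), Mul(2, I)) = Mul(Rational(2, 3), I))
g = Rational(-706, 9) (g = Mul(Rational(-1, 3), Add(Add(Mul(Rational(2, 3), 2), Mul(Rational(14, 5), Mul(Add(-4, -1), 4))), 290)) = Mul(Rational(-1, 3), Add(Add(Rational(4, 3), Mul(Rational(14, 5), Mul(-5, 4))), 290)) = Mul(Rational(-1, 3), Add(Add(Rational(4, 3), Mul(Rational(14, 5), -20)), 290)) = Mul(Rational(-1, 3), Add(Add(Rational(4, 3), -56), 290)) = Mul(Rational(-1, 3), Add(Rational(-164, 3), 290)) = Mul(Rational(-1, 3), Rational(706, 3)) = Rational(-706, 9) ≈ -78.444)
Pow(g, -1) = Pow(Rational(-706, 9), -1) = Rational(-9, 706)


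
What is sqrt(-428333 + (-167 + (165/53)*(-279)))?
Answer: I*sqrt(1206096355)/53 ≈ 655.26*I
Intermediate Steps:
sqrt(-428333 + (-167 + (165/53)*(-279))) = sqrt(-428333 + (-167 - 46035/53)) = sqrt(-428333 - 54886/53) = sqrt(-22756535/53) = I*sqrt(1206096355)/53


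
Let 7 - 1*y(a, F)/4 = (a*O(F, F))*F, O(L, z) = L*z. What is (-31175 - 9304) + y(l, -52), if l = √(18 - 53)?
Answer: -40451 + 562432*I*√35 ≈ -40451.0 + 3.3274e+6*I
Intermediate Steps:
l = I*√35 (l = √(-35) = I*√35 ≈ 5.9161*I)
y(a, F) = 28 - 4*a*F³ (y(a, F) = 28 - 4*a*(F*F)*F = 28 - 4*a*F²*F = 28 - 4*a*F³)
(-31175 - 9304) + y(l, -52) = (-31175 - 9304) + (28 - 4*I*√35*(-52)³) = -40479 + (28 - 4*I*√35*(-140608)) = -40479 + (28 + 562432*I*√35) = -40451 + 562432*I*√35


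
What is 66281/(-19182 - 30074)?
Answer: -66281/49256 ≈ -1.3456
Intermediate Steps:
66281/(-19182 - 30074) = 66281/(-49256) = 66281*(-1/49256) = -66281/49256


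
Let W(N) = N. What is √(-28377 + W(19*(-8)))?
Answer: I*√28529 ≈ 168.91*I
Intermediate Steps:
√(-28377 + W(19*(-8))) = √(-28377 + 19*(-8)) = √(-28377 - 152) = √(-28529) = I*√28529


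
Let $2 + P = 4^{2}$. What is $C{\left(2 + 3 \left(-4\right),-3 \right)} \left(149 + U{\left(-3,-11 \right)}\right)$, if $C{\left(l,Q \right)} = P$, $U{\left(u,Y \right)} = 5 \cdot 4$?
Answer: $2366$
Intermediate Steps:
$U{\left(u,Y \right)} = 20$
$P = 14$ ($P = -2 + 4^{2} = -2 + 16 = 14$)
$C{\left(l,Q \right)} = 14$
$C{\left(2 + 3 \left(-4\right),-3 \right)} \left(149 + U{\left(-3,-11 \right)}\right) = 14 \left(149 + 20\right) = 14 \cdot 169 = 2366$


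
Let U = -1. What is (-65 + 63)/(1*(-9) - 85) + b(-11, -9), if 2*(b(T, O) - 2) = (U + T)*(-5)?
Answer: 1505/47 ≈ 32.021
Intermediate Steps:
b(T, O) = 9/2 - 5*T/2 (b(T, O) = 2 + ((-1 + T)*(-5))/2 = 2 + (5 - 5*T)/2 = 2 + (5/2 - 5*T/2) = 9/2 - 5*T/2)
(-65 + 63)/(1*(-9) - 85) + b(-11, -9) = (-65 + 63)/(1*(-9) - 85) + (9/2 - 5/2*(-11)) = -2/(-9 - 85) + (9/2 + 55/2) = -2/(-94) + 32 = -2*(-1/94) + 32 = 1/47 + 32 = 1505/47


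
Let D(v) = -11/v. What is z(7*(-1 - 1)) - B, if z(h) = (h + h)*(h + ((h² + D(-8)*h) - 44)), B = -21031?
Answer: 17706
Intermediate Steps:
z(h) = 2*h*(-44 + h² + 19*h/8) (z(h) = (h + h)*(h + ((h² + (-11/(-8))*h) - 44)) = (2*h)*(h + ((h² + (-11*(-⅛))*h) - 44)) = (2*h)*(h + ((h² + 11*h/8) - 44)) = (2*h)*(h + (-44 + h² + 11*h/8)) = (2*h)*(-44 + h² + 19*h/8) = 2*h*(-44 + h² + 19*h/8))
z(7*(-1 - 1)) - B = (7*(-1 - 1))*(-352 + 8*(7*(-1 - 1))² + 19*(7*(-1 - 1)))/4 - 1*(-21031) = (7*(-2))*(-352 + 8*(7*(-2))² + 19*(7*(-2)))/4 + 21031 = (¼)*(-14)*(-352 + 8*(-14)² + 19*(-14)) + 21031 = (¼)*(-14)*(-352 + 8*196 - 266) + 21031 = (¼)*(-14)*(-352 + 1568 - 266) + 21031 = (¼)*(-14)*950 + 21031 = -3325 + 21031 = 17706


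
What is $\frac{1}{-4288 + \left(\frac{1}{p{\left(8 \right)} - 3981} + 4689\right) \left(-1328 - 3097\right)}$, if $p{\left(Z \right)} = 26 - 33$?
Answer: $- \frac{3988}{82763410219} \approx -4.8186 \cdot 10^{-8}$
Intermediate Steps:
$p{\left(Z \right)} = -7$ ($p{\left(Z \right)} = 26 - 33 = -7$)
$\frac{1}{-4288 + \left(\frac{1}{p{\left(8 \right)} - 3981} + 4689\right) \left(-1328 - 3097\right)} = \frac{1}{-4288 + \left(\frac{1}{-7 - 3981} + 4689\right) \left(-1328 - 3097\right)} = \frac{1}{-4288 + \left(\frac{1}{-3988} + 4689\right) \left(-4425\right)} = \frac{1}{-4288 + \left(- \frac{1}{3988} + 4689\right) \left(-4425\right)} = \frac{1}{-4288 + \frac{18699731}{3988} \left(-4425\right)} = \frac{1}{-4288 - \frac{82746309675}{3988}} = \frac{1}{- \frac{82763410219}{3988}} = - \frac{3988}{82763410219}$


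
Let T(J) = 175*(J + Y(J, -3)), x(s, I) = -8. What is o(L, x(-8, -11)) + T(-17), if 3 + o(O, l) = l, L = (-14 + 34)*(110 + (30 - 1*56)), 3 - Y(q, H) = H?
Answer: -1936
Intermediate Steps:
Y(q, H) = 3 - H
L = 1680 (L = 20*(110 + (30 - 56)) = 20*(110 - 26) = 20*84 = 1680)
o(O, l) = -3 + l
T(J) = 1050 + 175*J (T(J) = 175*(J + (3 - 1*(-3))) = 175*(J + (3 + 3)) = 175*(J + 6) = 175*(6 + J) = 1050 + 175*J)
o(L, x(-8, -11)) + T(-17) = (-3 - 8) + (1050 + 175*(-17)) = -11 + (1050 - 2975) = -11 - 1925 = -1936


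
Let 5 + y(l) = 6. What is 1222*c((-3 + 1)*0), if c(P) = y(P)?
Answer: 1222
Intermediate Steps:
y(l) = 1 (y(l) = -5 + 6 = 1)
c(P) = 1
1222*c((-3 + 1)*0) = 1222*1 = 1222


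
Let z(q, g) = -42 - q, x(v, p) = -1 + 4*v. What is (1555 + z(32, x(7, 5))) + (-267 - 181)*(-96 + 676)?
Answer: -258359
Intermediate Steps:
(1555 + z(32, x(7, 5))) + (-267 - 181)*(-96 + 676) = (1555 + (-42 - 1*32)) + (-267 - 181)*(-96 + 676) = (1555 + (-42 - 32)) - 448*580 = (1555 - 74) - 259840 = 1481 - 259840 = -258359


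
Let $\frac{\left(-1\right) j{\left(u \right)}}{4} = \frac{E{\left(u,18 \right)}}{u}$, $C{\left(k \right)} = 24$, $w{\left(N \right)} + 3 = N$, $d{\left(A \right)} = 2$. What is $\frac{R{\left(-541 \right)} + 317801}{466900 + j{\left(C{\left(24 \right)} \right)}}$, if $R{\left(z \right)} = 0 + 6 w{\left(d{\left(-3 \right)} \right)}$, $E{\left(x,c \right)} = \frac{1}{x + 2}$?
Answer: $\frac{49576020}{72836399} \approx 0.68065$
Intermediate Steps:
$w{\left(N \right)} = -3 + N$
$E{\left(x,c \right)} = \frac{1}{2 + x}$
$R{\left(z \right)} = -6$ ($R{\left(z \right)} = 0 + 6 \left(-3 + 2\right) = 0 + 6 \left(-1\right) = 0 - 6 = -6$)
$j{\left(u \right)} = - \frac{4}{u \left(2 + u\right)}$ ($j{\left(u \right)} = - 4 \frac{1}{\left(2 + u\right) u} = - 4 \frac{1}{u \left(2 + u\right)} = - \frac{4}{u \left(2 + u\right)}$)
$\frac{R{\left(-541 \right)} + 317801}{466900 + j{\left(C{\left(24 \right)} \right)}} = \frac{-6 + 317801}{466900 - \frac{4}{24 \left(2 + 24\right)}} = \frac{317795}{466900 - \frac{1}{6 \cdot 26}} = \frac{317795}{466900 - \frac{1}{6} \cdot \frac{1}{26}} = \frac{317795}{466900 - \frac{1}{156}} = \frac{317795}{\frac{72836399}{156}} = 317795 \cdot \frac{156}{72836399} = \frac{49576020}{72836399}$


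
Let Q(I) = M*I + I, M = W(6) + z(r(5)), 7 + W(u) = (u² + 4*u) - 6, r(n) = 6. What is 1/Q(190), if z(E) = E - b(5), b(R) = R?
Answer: 1/9310 ≈ 0.00010741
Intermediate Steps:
W(u) = -13 + u² + 4*u (W(u) = -7 + ((u² + 4*u) - 6) = -7 + (-6 + u² + 4*u) = -13 + u² + 4*u)
z(E) = -5 + E (z(E) = E - 1*5 = E - 5 = -5 + E)
M = 48 (M = (-13 + 6² + 4*6) + (-5 + 6) = (-13 + 36 + 24) + 1 = 47 + 1 = 48)
Q(I) = 49*I (Q(I) = 48*I + I = 49*I)
1/Q(190) = 1/(49*190) = 1/9310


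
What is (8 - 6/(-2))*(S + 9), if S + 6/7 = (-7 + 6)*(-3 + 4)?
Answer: 550/7 ≈ 78.571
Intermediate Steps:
S = -13/7 (S = -6/7 + (-7 + 6)*(-3 + 4) = -6/7 - 1*1 = -6/7 - 1 = -13/7 ≈ -1.8571)
(8 - 6/(-2))*(S + 9) = (8 - 6/(-2))*(-13/7 + 9) = (8 - 6*(-½))*(50/7) = (8 + 3)*(50/7) = 11*(50/7) = 550/7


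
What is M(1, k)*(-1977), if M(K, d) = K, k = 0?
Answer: -1977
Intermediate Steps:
M(1, k)*(-1977) = 1*(-1977) = -1977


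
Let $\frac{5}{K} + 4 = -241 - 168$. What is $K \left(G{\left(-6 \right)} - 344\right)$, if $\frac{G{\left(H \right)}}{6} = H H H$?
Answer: $\frac{8200}{413} \approx 19.855$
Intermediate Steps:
$K = - \frac{5}{413}$ ($K = \frac{5}{-4 - 409} = \frac{5}{-413} = 5 \left(- \frac{1}{413}\right) = - \frac{5}{413} \approx -0.012107$)
$G{\left(H \right)} = 6 H^{3}$ ($G{\left(H \right)} = 6 H H H = 6 H^{2} H = 6 H^{3}$)
$K \left(G{\left(-6 \right)} - 344\right) = - \frac{5 \left(6 \left(-6\right)^{3} - 344\right)}{413} = - \frac{5 \left(6 \left(-216\right) - 344\right)}{413} = - \frac{5 \left(-1296 - 344\right)}{413} = \left(- \frac{5}{413}\right) \left(-1640\right) = \frac{8200}{413}$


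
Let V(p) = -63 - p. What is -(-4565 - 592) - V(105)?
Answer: 5325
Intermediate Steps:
-(-4565 - 592) - V(105) = -(-4565 - 592) - (-63 - 1*105) = -1*(-5157) - (-63 - 105) = 5157 - 1*(-168) = 5157 + 168 = 5325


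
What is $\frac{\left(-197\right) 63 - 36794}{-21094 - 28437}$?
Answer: $\frac{49205}{49531} \approx 0.99342$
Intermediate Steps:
$\frac{\left(-197\right) 63 - 36794}{-21094 - 28437} = \frac{-12411 - 36794}{-49531} = \left(-49205\right) \left(- \frac{1}{49531}\right) = \frac{49205}{49531}$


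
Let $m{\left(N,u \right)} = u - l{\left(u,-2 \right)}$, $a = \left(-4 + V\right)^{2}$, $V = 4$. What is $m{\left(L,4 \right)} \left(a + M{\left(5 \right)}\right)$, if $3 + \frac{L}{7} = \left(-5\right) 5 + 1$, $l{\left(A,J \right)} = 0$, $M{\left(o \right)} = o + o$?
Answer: $40$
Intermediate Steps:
$M{\left(o \right)} = 2 o$
$L = -189$ ($L = -21 + 7 \left(\left(-5\right) 5 + 1\right) = -21 + 7 \left(-25 + 1\right) = -21 + 7 \left(-24\right) = -21 - 168 = -189$)
$a = 0$ ($a = \left(-4 + 4\right)^{2} = 0^{2} = 0$)
$m{\left(N,u \right)} = u$ ($m{\left(N,u \right)} = u - 0 = u + 0 = u$)
$m{\left(L,4 \right)} \left(a + M{\left(5 \right)}\right) = 4 \left(0 + 2 \cdot 5\right) = 4 \left(0 + 10\right) = 4 \cdot 10 = 40$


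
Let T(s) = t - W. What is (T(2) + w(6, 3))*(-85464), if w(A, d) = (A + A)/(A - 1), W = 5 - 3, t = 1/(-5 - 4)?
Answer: -123448/5 ≈ -24690.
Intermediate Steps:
t = -⅑ (t = 1/(-9) = -⅑ ≈ -0.11111)
W = 2
T(s) = -19/9 (T(s) = -⅑ - 1*2 = -⅑ - 2 = -19/9)
w(A, d) = 2*A/(-1 + A) (w(A, d) = (2*A)/(-1 + A) = 2*A/(-1 + A))
(T(2) + w(6, 3))*(-85464) = (-19/9 + 2*6/(-1 + 6))*(-85464) = (-19/9 + 2*6/5)*(-85464) = (-19/9 + 2*6*(⅕))*(-85464) = (-19/9 + 12/5)*(-85464) = (13/45)*(-85464) = -123448/5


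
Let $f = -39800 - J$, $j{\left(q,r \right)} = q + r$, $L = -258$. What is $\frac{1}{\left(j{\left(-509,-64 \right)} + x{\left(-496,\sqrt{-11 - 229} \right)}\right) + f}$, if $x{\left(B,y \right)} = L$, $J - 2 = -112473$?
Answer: $\frac{1}{71840} \approx 1.392 \cdot 10^{-5}$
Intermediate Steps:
$J = -112471$ ($J = 2 - 112473 = -112471$)
$x{\left(B,y \right)} = -258$
$f = 72671$ ($f = -39800 - -112471 = -39800 + 112471 = 72671$)
$\frac{1}{\left(j{\left(-509,-64 \right)} + x{\left(-496,\sqrt{-11 - 229} \right)}\right) + f} = \frac{1}{\left(\left(-509 - 64\right) - 258\right) + 72671} = \frac{1}{\left(-573 - 258\right) + 72671} = \frac{1}{-831 + 72671} = \frac{1}{71840}$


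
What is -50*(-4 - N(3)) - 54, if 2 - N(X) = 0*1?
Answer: 246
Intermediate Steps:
N(X) = 2 (N(X) = 2 - 0 = 2 - 1*0 = 2 + 0 = 2)
-50*(-4 - N(3)) - 54 = -50*(-4 - 1*2) - 54 = -50*(-4 - 2) - 54 = -50*(-6) - 54 = 300 - 54 = 246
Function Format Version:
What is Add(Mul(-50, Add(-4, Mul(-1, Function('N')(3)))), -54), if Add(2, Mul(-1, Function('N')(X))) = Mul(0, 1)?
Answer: 246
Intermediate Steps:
Function('N')(X) = 2 (Function('N')(X) = Add(2, Mul(-1, Mul(0, 1))) = Add(2, Mul(-1, 0)) = Add(2, 0) = 2)
Add(Mul(-50, Add(-4, Mul(-1, Function('N')(3)))), -54) = Add(Mul(-50, Add(-4, Mul(-1, 2))), -54) = Add(Mul(-50, Add(-4, -2)), -54) = Add(Mul(-50, -6), -54) = Add(300, -54) = 246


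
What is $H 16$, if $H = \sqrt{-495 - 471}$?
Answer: $16 i \sqrt{966} \approx 497.29 i$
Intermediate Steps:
$H = i \sqrt{966}$ ($H = \sqrt{-966} = i \sqrt{966} \approx 31.081 i$)
$H 16 = i \sqrt{966} \cdot 16 = 16 i \sqrt{966}$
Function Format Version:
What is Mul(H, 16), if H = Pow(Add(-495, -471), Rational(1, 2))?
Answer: Mul(16, I, Pow(966, Rational(1, 2))) ≈ Mul(497.29, I)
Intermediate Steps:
H = Mul(I, Pow(966, Rational(1, 2))) (H = Pow(-966, Rational(1, 2)) = Mul(I, Pow(966, Rational(1, 2))) ≈ Mul(31.081, I))
Mul(H, 16) = Mul(Mul(I, Pow(966, Rational(1, 2))), 16) = Mul(16, I, Pow(966, Rational(1, 2)))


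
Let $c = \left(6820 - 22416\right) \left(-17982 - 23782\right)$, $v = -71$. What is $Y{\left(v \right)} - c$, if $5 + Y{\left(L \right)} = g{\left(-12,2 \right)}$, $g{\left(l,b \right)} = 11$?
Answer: $-651351338$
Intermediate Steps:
$Y{\left(L \right)} = 6$ ($Y{\left(L \right)} = -5 + 11 = 6$)
$c = 651351344$ ($c = \left(-15596\right) \left(-41764\right) = 651351344$)
$Y{\left(v \right)} - c = 6 - 651351344 = -651351338$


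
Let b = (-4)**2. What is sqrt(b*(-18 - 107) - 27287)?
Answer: I*sqrt(29287) ≈ 171.13*I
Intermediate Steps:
b = 16
sqrt(b*(-18 - 107) - 27287) = sqrt(16*(-18 - 107) - 27287) = sqrt(16*(-125) - 27287) = sqrt(-2000 - 27287) = sqrt(-29287) = I*sqrt(29287)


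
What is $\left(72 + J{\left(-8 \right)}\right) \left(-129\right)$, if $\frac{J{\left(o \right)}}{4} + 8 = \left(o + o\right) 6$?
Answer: $44376$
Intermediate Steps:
$J{\left(o \right)} = -32 + 48 o$ ($J{\left(o \right)} = -32 + 4 \left(o + o\right) 6 = -32 + 4 \cdot 2 o 6 = -32 + 4 \cdot 12 o = -32 + 48 o$)
$\left(72 + J{\left(-8 \right)}\right) \left(-129\right) = \left(72 + \left(-32 + 48 \left(-8\right)\right)\right) \left(-129\right) = \left(72 - 416\right) \left(-129\right) = \left(-344\right) \left(-129\right) = 44376$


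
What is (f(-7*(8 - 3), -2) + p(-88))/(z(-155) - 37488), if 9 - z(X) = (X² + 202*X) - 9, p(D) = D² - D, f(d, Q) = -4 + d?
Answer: -7793/30185 ≈ -0.25817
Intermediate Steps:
z(X) = 18 - X² - 202*X (z(X) = 9 - ((X² + 202*X) - 9) = 9 - (-9 + X² + 202*X) = 9 + (9 - X² - 202*X) = 18 - X² - 202*X)
(f(-7*(8 - 3), -2) + p(-88))/(z(-155) - 37488) = ((-4 - 7*(8 - 3)) - 88*(-1 - 88))/((18 - 1*(-155)² - 202*(-155)) - 37488) = ((-4 - 7*5) - 88*(-89))/((18 - 1*24025 + 31310) - 37488) = ((-4 - 35) + 7832)/((18 - 24025 + 31310) - 37488) = (-39 + 7832)/(7303 - 37488) = 7793/(-30185) = 7793*(-1/30185) = -7793/30185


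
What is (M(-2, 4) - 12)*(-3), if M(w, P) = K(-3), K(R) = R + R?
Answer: 54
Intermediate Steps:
K(R) = 2*R
M(w, P) = -6 (M(w, P) = 2*(-3) = -6)
(M(-2, 4) - 12)*(-3) = (-6 - 12)*(-3) = -18*(-3) = 54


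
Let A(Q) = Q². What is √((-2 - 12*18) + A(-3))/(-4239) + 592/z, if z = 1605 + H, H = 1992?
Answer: 592/3597 - I*√209/4239 ≈ 0.16458 - 0.0034104*I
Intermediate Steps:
z = 3597 (z = 1605 + 1992 = 3597)
√((-2 - 12*18) + A(-3))/(-4239) + 592/z = √((-2 - 12*18) + (-3)²)/(-4239) + 592/3597 = √((-2 - 216) + 9)*(-1/4239) + 592*(1/3597) = √(-218 + 9)*(-1/4239) + 592/3597 = √(-209)*(-1/4239) + 592/3597 = (I*√209)*(-1/4239) + 592/3597 = -I*√209/4239 + 592/3597 = 592/3597 - I*√209/4239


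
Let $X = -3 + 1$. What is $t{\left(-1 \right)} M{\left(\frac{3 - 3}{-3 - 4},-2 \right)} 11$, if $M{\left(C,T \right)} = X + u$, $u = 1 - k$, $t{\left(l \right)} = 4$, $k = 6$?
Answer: $-308$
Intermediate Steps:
$X = -2$
$u = -5$ ($u = 1 - 6 = -5$)
$M{\left(C,T \right)} = -7$ ($M{\left(C,T \right)} = -2 - 5 = -7$)
$t{\left(-1 \right)} M{\left(\frac{3 - 3}{-3 - 4},-2 \right)} 11 = 4 \left(-7\right) 11 = \left(-28\right) 11 = -308$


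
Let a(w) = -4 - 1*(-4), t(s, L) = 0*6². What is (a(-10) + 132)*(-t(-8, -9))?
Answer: 0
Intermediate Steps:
t(s, L) = 0 (t(s, L) = 0*36 = 0)
a(w) = 0 (a(w) = -4 + 4 = 0)
(a(-10) + 132)*(-t(-8, -9)) = (0 + 132)*(-1*0) = 132*0 = 0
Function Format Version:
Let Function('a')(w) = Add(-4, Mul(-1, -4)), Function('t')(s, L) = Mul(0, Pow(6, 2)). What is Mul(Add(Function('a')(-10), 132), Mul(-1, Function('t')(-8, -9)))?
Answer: 0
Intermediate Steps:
Function('t')(s, L) = 0 (Function('t')(s, L) = Mul(0, 36) = 0)
Function('a')(w) = 0 (Function('a')(w) = Add(-4, 4) = 0)
Mul(Add(Function('a')(-10), 132), Mul(-1, Function('t')(-8, -9))) = Mul(Add(0, 132), Mul(-1, 0)) = Mul(132, 0) = 0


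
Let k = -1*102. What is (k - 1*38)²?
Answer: 19600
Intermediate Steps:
k = -102
(k - 1*38)² = (-102 - 1*38)² = (-102 - 38)² = (-140)² = 19600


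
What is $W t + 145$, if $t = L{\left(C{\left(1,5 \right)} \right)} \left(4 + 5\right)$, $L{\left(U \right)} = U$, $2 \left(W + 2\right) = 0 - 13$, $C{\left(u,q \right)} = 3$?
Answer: $- \frac{169}{2} \approx -84.5$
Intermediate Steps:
$W = - \frac{17}{2}$ ($W = -2 + \frac{0 - 13}{2} = -2 + \frac{1}{2} \left(-13\right) = -2 - \frac{13}{2} = - \frac{17}{2} \approx -8.5$)
$t = 27$ ($t = 3 \left(4 + 5\right) = 3 \cdot 9 = 27$)
$W t + 145 = \left(- \frac{17}{2}\right) 27 + 145 = - \frac{459}{2} + 145 = - \frac{169}{2}$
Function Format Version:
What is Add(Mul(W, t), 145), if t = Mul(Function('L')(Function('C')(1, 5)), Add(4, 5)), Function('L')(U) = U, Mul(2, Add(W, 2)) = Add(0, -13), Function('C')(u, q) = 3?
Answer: Rational(-169, 2) ≈ -84.500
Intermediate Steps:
W = Rational(-17, 2) (W = Add(-2, Mul(Rational(1, 2), Add(0, -13))) = Add(-2, Mul(Rational(1, 2), -13)) = Add(-2, Rational(-13, 2)) = Rational(-17, 2) ≈ -8.5000)
t = 27 (t = Mul(3, Add(4, 5)) = Mul(3, 9) = 27)
Add(Mul(W, t), 145) = Add(Mul(Rational(-17, 2), 27), 145) = Add(Rational(-459, 2), 145) = Rational(-169, 2)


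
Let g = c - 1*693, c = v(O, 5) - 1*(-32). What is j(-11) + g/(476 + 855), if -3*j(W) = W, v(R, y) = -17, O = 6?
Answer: 12607/3993 ≈ 3.1573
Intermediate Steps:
j(W) = -W/3
c = 15 (c = -17 - 1*(-32) = -17 + 32 = 15)
g = -678 (g = 15 - 1*693 = 15 - 693 = -678)
j(-11) + g/(476 + 855) = -⅓*(-11) - 678/(476 + 855) = 11/3 - 678/1331 = 12607/3993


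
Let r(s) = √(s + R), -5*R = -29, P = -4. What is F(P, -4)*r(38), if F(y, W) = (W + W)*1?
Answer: -8*√1095/5 ≈ -52.945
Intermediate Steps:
F(y, W) = 2*W (F(y, W) = (2*W)*1 = 2*W)
R = 29/5 (R = -⅕*(-29) = 29/5 ≈ 5.8000)
r(s) = √(29/5 + s) (r(s) = √(s + 29/5) = √(29/5 + s))
F(P, -4)*r(38) = (2*(-4))*(√(145 + 25*38)/5) = -8*√(145 + 950)/5 = -8*√1095/5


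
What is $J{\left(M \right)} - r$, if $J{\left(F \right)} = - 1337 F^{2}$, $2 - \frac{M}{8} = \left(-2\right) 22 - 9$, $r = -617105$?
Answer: $-258226095$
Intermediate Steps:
$M = 440$ ($M = 16 - 8 \left(\left(-2\right) 22 - 9\right) = 16 - 8 \left(-44 - 9\right) = 16 - -424 = 16 + 424 = 440$)
$J{\left(M \right)} - r = - 1337 \cdot 440^{2} - -617105 = \left(-1337\right) 193600 + 617105 = -258843200 + 617105 = -258226095$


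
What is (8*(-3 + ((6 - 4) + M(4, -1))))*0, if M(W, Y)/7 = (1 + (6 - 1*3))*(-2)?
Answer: 0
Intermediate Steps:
M(W, Y) = -56 (M(W, Y) = 7*((1 + (6 - 1*3))*(-2)) = 7*((1 + (6 - 3))*(-2)) = 7*((1 + 3)*(-2)) = 7*(4*(-2)) = 7*(-8) = -56)
(8*(-3 + ((6 - 4) + M(4, -1))))*0 = (8*(-3 + ((6 - 4) - 56)))*0 = (8*(-3 + (2 - 56)))*0 = (8*(-3 - 54))*0 = (8*(-57))*0 = -456*0 = 0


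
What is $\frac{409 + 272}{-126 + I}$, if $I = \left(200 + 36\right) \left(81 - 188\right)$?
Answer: $- \frac{681}{25378} \approx -0.026834$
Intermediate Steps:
$I = -25252$ ($I = 236 \left(-107\right) = -25252$)
$\frac{409 + 272}{-126 + I} = \frac{409 + 272}{-126 - 25252} = \frac{681}{-25378} = 681 \left(- \frac{1}{25378}\right) = - \frac{681}{25378}$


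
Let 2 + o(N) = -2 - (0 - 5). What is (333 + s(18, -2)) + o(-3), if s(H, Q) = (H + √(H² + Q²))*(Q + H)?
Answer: 622 + 32*√82 ≈ 911.77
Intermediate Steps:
o(N) = 1 (o(N) = -2 + (-2 - (0 - 5)) = -2 + (-2 - 1*(-5)) = -2 + (-2 + 5) = -2 + 3 = 1)
s(H, Q) = (H + Q)*(H + √(H² + Q²)) (s(H, Q) = (H + √(H² + Q²))*(H + Q) = (H + Q)*(H + √(H² + Q²)))
(333 + s(18, -2)) + o(-3) = (333 + (18² + 18*(-2) + 18*√(18² + (-2)²) - 2*√(18² + (-2)²))) + 1 = (333 + (324 - 36 + 18*√(324 + 4) - 2*√(324 + 4))) + 1 = (333 + (324 - 36 + 18*√328 - 4*√82)) + 1 = (333 + (324 - 36 + 18*(2*√82) - 4*√82)) + 1 = (333 + (324 - 36 + 36*√82 - 4*√82)) + 1 = (333 + (288 + 32*√82)) + 1 = (621 + 32*√82) + 1 = 622 + 32*√82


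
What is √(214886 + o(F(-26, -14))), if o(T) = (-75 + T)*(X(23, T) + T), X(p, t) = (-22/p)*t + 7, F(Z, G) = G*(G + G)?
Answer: 3*√13078513/23 ≈ 471.71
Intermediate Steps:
F(Z, G) = 2*G² (F(Z, G) = G*(2*G) = 2*G²)
X(p, t) = 7 - 22*t/p (X(p, t) = -22*t/p + 7 = 7 - 22*t/p)
o(T) = (-75 + T)*(7 + T/23) (o(T) = (-75 + T)*((7 - 22*T/23) + T) = (-75 + T)*(7 + T/23))
√(214886 + o(F(-26, -14))) = √(214886 + (-525 + (2*(-14)²)²/23 + 86*(2*(-14)²)/23)) = √(214886 + (-525 + (2*196)²/23 + 86*(2*196)/23)) = √(214886 + (-525 + (1/23)*392² + (86/23)*392)) = √(214886 + (-525 + (1/23)*153664 + 33712/23)) = √(214886 + (-525 + 153664/23 + 33712/23)) = √(214886 + 175301/23) = √(5117679/23) = 3*√13078513/23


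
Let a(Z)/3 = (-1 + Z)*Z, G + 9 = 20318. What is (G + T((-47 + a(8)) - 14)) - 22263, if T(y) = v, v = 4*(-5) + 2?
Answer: -1972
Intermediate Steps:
G = 20309 (G = -9 + 20318 = 20309)
a(Z) = 3*Z*(-1 + Z) (a(Z) = 3*((-1 + Z)*Z) = 3*(Z*(-1 + Z)) = 3*Z*(-1 + Z))
v = -18 (v = -20 + 2 = -18)
T(y) = -18
(G + T((-47 + a(8)) - 14)) - 22263 = (20309 - 18) - 22263 = 20291 - 22263 = -1972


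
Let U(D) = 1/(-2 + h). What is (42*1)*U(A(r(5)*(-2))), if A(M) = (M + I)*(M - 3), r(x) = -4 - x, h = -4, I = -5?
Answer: -7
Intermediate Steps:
A(M) = (-5 + M)*(-3 + M) (A(M) = (M - 5)*(M - 3) = (-5 + M)*(-3 + M))
U(D) = -1/6 (U(D) = 1/(-2 - 4) = 1/(-6) = -1/6)
(42*1)*U(A(r(5)*(-2))) = (42*1)*(-1/6) = 42*(-1/6) = -7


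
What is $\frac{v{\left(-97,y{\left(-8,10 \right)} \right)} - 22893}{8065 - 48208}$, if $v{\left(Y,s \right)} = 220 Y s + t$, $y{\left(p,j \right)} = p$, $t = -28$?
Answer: $- \frac{147799}{40143} \approx -3.6818$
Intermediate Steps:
$v{\left(Y,s \right)} = -28 + 220 Y s$ ($v{\left(Y,s \right)} = 220 Y s - 28 = -28 + 220 Y s$)
$\frac{v{\left(-97,y{\left(-8,10 \right)} \right)} - 22893}{8065 - 48208} = \frac{\left(-28 + 220 \left(-97\right) \left(-8\right)\right) - 22893}{8065 - 48208} = \frac{\left(-28 + 170720\right) - 22893}{-40143} = \left(170692 - 22893\right) \left(- \frac{1}{40143}\right) = 147799 \left(- \frac{1}{40143}\right) = - \frac{147799}{40143}$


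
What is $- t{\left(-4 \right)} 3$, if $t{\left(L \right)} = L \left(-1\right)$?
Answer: $-12$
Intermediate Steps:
$t{\left(L \right)} = - L$
$- t{\left(-4 \right)} 3 = - \left(-1\right) \left(-4\right) 3 = \left(-1\right) 4 \cdot 3 = \left(-4\right) 3 = -12$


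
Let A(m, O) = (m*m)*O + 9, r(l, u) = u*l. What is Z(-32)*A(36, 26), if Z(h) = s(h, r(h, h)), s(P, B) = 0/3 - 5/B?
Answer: -168525/1024 ≈ -164.58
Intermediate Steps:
r(l, u) = l*u
s(P, B) = -5/B (s(P, B) = 0*(⅓) - 5/B = 0 - 5/B = -5/B)
Z(h) = -5/h²
A(m, O) = 9 + O*m² (A(m, O) = m²*O + 9 = O*m² + 9 = 9 + O*m²)
Z(-32)*A(36, 26) = (-5/(-32)²)*(9 + 26*36²) = (-5*1/1024)*(9 + 26*1296) = -5*(9 + 33696)/1024 = -5/1024*33705 = -168525/1024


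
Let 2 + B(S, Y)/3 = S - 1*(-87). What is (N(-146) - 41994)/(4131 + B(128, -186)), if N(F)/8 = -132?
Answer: -1435/159 ≈ -9.0252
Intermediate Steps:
B(S, Y) = 255 + 3*S (B(S, Y) = -6 + 3*(S - 1*(-87)) = -6 + 3*(S + 87) = -6 + 3*(87 + S) = -6 + (261 + 3*S) = 255 + 3*S)
N(F) = -1056 (N(F) = 8*(-132) = -1056)
(N(-146) - 41994)/(4131 + B(128, -186)) = (-1056 - 41994)/(4131 + (255 + 3*128)) = -43050/(4131 + (255 + 384)) = -43050/(4131 + 639) = -43050/4770 = -43050*1/4770 = -1435/159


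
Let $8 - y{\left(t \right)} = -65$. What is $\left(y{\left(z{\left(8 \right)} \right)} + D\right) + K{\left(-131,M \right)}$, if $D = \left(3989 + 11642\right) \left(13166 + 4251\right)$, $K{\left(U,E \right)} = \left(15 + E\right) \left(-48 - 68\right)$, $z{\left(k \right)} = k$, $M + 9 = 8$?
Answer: $272243576$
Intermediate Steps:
$M = -1$ ($M = -9 + 8 = -1$)
$y{\left(t \right)} = 73$ ($y{\left(t \right)} = 8 - -65 = 8 + 65 = 73$)
$K{\left(U,E \right)} = -1740 - 116 E$ ($K{\left(U,E \right)} = \left(15 + E\right) \left(-116\right) = -1740 - 116 E$)
$D = 272245127$ ($D = 15631 \cdot 17417 = 272245127$)
$\left(y{\left(z{\left(8 \right)} \right)} + D\right) + K{\left(-131,M \right)} = \left(73 + 272245127\right) - 1624 = 272245200 + \left(-1740 + 116\right) = 272245200 - 1624 = 272243576$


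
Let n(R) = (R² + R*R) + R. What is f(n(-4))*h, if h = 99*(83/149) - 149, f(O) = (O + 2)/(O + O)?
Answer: -52440/1043 ≈ -50.278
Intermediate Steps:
n(R) = R + 2*R² (n(R) = (R² + R²) + R = 2*R² + R = R + 2*R²)
f(O) = (2 + O)/(2*O) (f(O) = (2 + O)/((2*O)) = (2 + O)*(1/(2*O)) = (2 + O)/(2*O))
h = -13984/149 (h = 99*(83*(1/149)) - 149 = 99*(83/149) - 149 = 8217/149 - 149 = -13984/149 ≈ -93.852)
f(n(-4))*h = ((2 - 4*(1 + 2*(-4)))/(2*((-4*(1 + 2*(-4))))))*(-13984/149) = ((2 - 4*(1 - 8))/(2*((-4*(1 - 8)))))*(-13984/149) = ((2 - 4*(-7))/(2*((-4*(-7)))))*(-13984/149) = ((½)*(2 + 28)/28)*(-13984/149) = ((½)*(1/28)*30)*(-13984/149) = (15/28)*(-13984/149) = -52440/1043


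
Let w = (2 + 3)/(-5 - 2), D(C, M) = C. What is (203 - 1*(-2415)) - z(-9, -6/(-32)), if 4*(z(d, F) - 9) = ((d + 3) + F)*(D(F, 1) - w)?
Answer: 18710705/7168 ≈ 2610.3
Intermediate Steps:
w = -5/7 (w = 5/(-7) = 5*(-⅐) = -5/7 ≈ -0.71429)
z(d, F) = 9 + (5/7 + F)*(3 + F + d)/4 (z(d, F) = 9 + (((d + 3) + F)*(F - 1*(-5/7)))/4 = 9 + (((3 + d) + F)*(F + 5/7))/4 = 9 + ((3 + F + d)*(5/7 + F))/4 = 9 + ((5/7 + F)*(3 + F + d))/4 = 9 + (5/7 + F)*(3 + F + d)/4)
(203 - 1*(-2415)) - z(-9, -6/(-32)) = (203 - 1*(-2415)) - (267/28 + (-6/(-32))²/4 + (5/28)*(-9) + 13*(-6/(-32))/14 + (¼)*(-6/(-32))*(-9)) = (203 + 2415) - (267/28 + (-6*(-1/32))²/4 - 45/28 + 13*(-6*(-1/32))/14 + (¼)*(-6*(-1/32))*(-9)) = 2618 - (267/28 + (3/16)²/4 - 45/28 + (13/14)*(3/16) + (¼)*(3/16)*(-9)) = 2618 - (267/28 + (¼)*(9/256) - 45/28 + 39/224 - 27/64) = 2618 - (267/28 + 9/1024 - 45/28 + 39/224 - 27/64) = 2618 - 1*55119/7168 = 2618 - 55119/7168 = 18710705/7168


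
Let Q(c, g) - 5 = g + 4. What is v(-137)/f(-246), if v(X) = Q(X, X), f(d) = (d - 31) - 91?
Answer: 8/23 ≈ 0.34783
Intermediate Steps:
f(d) = -122 + d (f(d) = (-31 + d) - 91 = -122 + d)
Q(c, g) = 9 + g (Q(c, g) = 5 + (g + 4) = 5 + (4 + g) = 9 + g)
v(X) = 9 + X
v(-137)/f(-246) = (9 - 137)/(-122 - 246) = -128/(-368) = -128*(-1/368) = 8/23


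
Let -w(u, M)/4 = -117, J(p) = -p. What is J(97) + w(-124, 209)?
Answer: 371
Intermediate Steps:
w(u, M) = 468 (w(u, M) = -4*(-117) = 468)
J(97) + w(-124, 209) = -1*97 + 468 = -97 + 468 = 371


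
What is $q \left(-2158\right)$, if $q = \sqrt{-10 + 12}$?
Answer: $- 2158 \sqrt{2} \approx -3051.9$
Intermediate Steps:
$q = \sqrt{2} \approx 1.4142$
$q \left(-2158\right) = \sqrt{2} \left(-2158\right) = - 2158 \sqrt{2}$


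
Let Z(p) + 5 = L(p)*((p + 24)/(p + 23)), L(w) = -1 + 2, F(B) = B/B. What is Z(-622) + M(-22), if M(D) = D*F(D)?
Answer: -15575/599 ≈ -26.002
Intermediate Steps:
F(B) = 1
L(w) = 1
M(D) = D (M(D) = D*1 = D)
Z(p) = -5 + (24 + p)/(23 + p) (Z(p) = -5 + 1*((p + 24)/(p + 23)) = -5 + 1*((24 + p)/(23 + p)) = -5 + (24 + p)/(23 + p))
Z(-622) + M(-22) = (-91 - 4*(-622))/(23 - 622) - 22 = (-91 + 2488)/(-599) - 22 = -1/599*2397 - 22 = -2397/599 - 22 = -15575/599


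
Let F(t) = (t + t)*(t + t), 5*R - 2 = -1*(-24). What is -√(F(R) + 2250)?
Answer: -√58954/5 ≈ -48.561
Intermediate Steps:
R = 26/5 (R = ⅖ + (-1*(-24))/5 = ⅖ + (⅕)*24 = ⅖ + 24/5 = 26/5 ≈ 5.2000)
F(t) = 4*t² (F(t) = (2*t)*(2*t) = 4*t²)
-√(F(R) + 2250) = -√(4*(26/5)² + 2250) = -√(4*(676/25) + 2250) = -√(2704/25 + 2250) = -√(58954/25) = -√58954/5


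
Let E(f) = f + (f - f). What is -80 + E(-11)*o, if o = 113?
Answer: -1323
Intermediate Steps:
E(f) = f (E(f) = f + 0 = f)
-80 + E(-11)*o = -80 - 11*113 = -80 - 1243 = -1323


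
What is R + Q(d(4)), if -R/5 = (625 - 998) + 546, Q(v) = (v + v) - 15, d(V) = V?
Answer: -872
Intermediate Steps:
Q(v) = -15 + 2*v (Q(v) = 2*v - 15 = -15 + 2*v)
R = -865 (R = -5*((625 - 998) + 546) = -5*(-373 + 546) = -5*173 = -865)
R + Q(d(4)) = -865 + (-15 + 2*4) = -865 + (-15 + 8) = -865 - 7 = -872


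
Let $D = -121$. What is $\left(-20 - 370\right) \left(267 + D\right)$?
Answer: $-56940$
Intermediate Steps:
$\left(-20 - 370\right) \left(267 + D\right) = \left(-20 - 370\right) \left(267 - 121\right) = \left(-390\right) 146 = -56940$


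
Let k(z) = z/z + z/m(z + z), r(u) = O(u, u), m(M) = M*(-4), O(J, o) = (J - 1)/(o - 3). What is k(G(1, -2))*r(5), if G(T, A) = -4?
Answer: 7/4 ≈ 1.7500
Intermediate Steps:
O(J, o) = (-1 + J)/(-3 + o)
m(M) = -4*M
r(u) = (-1 + u)/(-3 + u)
k(z) = 7/8 (k(z) = z/z + z/((-4*(z + z))) = 1 + z/((-8*z)) = 1 + z*(-1/(8*z)) = 1 - ⅛ = 7/8)
k(G(1, -2))*r(5) = 7*((-1 + 5)/(-3 + 5))/8 = 7*(4/2)/8 = 7*((½)*4)/8 = (7/8)*2 = 7/4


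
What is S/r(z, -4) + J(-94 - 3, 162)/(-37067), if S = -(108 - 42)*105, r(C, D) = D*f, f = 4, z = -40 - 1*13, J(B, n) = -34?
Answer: 128437427/296536 ≈ 433.13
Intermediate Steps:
z = -53 (z = -40 - 13 = -53)
r(C, D) = 4*D (r(C, D) = D*4 = 4*D)
S = -6930 (S = -66*105 = -1*6930 = -6930)
S/r(z, -4) + J(-94 - 3, 162)/(-37067) = -6930/(4*(-4)) - 34/(-37067) = -6930/(-16) - 34*(-1/37067) = -6930*(-1/16) + 34/37067 = 3465/8 + 34/37067 = 128437427/296536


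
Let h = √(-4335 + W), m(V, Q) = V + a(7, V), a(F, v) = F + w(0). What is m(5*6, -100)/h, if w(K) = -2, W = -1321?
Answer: -5*I*√1414/404 ≈ -0.46539*I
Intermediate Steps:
a(F, v) = -2 + F (a(F, v) = F - 2 = -2 + F)
m(V, Q) = 5 + V (m(V, Q) = V + (-2 + 7) = V + 5 = 5 + V)
h = 2*I*√1414 (h = √(-4335 - 1321) = √(-5656) = 2*I*√1414 ≈ 75.206*I)
m(5*6, -100)/h = (5 + 5*6)/((2*I*√1414)) = (5 + 30)*(-I*√1414/2828) = 35*(-I*√1414/2828) = -5*I*√1414/404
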